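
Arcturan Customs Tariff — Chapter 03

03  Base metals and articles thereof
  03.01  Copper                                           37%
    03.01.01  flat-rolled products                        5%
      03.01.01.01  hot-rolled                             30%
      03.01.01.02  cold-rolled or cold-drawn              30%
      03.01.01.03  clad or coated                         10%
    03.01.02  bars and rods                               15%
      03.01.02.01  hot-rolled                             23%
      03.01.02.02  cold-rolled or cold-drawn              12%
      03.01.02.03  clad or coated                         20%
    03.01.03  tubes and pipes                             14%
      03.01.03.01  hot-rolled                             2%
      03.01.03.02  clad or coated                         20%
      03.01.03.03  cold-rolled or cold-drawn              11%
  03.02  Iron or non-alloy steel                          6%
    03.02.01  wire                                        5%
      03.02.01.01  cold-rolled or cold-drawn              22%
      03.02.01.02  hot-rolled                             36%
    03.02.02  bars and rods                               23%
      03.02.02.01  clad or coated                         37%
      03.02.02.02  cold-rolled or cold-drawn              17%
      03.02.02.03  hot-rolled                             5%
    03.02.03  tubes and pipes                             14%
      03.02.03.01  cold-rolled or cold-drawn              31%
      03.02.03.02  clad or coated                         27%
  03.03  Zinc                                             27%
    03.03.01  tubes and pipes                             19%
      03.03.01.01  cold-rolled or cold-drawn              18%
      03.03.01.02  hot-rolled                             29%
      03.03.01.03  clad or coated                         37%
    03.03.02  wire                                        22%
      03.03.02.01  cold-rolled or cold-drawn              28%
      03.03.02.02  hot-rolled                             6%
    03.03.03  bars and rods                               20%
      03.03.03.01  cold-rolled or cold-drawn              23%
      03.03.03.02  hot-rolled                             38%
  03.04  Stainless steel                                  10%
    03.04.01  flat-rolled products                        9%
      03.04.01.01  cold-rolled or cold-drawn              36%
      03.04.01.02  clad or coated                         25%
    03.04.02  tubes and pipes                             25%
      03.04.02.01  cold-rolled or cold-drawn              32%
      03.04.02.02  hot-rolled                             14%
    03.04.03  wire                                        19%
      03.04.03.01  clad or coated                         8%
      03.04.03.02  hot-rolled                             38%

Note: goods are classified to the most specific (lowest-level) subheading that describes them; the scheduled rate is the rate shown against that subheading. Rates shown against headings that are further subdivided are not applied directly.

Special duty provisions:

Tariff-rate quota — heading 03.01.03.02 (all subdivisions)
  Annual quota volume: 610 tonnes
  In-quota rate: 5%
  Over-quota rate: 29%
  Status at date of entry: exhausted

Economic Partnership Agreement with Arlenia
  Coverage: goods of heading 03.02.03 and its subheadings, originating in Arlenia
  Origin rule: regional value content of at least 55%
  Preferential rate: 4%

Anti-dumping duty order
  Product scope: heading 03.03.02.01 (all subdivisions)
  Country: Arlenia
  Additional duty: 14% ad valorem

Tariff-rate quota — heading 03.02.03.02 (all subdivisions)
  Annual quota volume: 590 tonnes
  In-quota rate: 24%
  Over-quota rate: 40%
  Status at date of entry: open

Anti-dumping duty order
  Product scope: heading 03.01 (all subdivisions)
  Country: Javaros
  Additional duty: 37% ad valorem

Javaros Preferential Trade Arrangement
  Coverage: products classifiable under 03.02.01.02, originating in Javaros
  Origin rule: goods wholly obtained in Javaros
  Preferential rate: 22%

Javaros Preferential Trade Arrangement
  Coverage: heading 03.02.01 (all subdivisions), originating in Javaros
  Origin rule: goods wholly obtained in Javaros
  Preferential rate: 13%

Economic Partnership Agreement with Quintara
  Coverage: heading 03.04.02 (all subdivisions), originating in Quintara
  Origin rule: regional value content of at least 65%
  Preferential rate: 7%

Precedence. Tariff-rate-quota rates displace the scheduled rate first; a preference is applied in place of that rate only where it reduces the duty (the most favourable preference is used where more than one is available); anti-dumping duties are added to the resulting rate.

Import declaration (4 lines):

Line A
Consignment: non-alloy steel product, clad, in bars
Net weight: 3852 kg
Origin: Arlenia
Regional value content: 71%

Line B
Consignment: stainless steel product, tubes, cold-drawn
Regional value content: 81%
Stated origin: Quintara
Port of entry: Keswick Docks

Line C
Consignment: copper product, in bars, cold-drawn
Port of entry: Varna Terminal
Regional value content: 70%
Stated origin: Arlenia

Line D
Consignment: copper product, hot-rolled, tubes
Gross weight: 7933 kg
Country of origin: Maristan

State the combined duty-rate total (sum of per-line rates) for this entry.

58%

Line A: non-alloy steel → 03.02; in bars → 03.02.02; clad → 03.02.02.01. Scheduled 37%. Arlenia agreement on 03.02.03: 03.02.02.01 not covered. → 37%.
Line B: stainless steel → 03.04; tubes → 03.04.02; cold-drawn → 03.04.02.01. Scheduled 32%. Quintara agreement on 03.04.02: RVC ≥ 65% → 7% available; preferential 7%. → 7%.
Line C: copper → 03.01; in bars → 03.01.02; cold-drawn → 03.01.02.02. Scheduled 12%. Arlenia agreement on 03.02.03: 03.01.02.02 not covered. → 12%.
Line D: copper → 03.01; tubes → 03.01.03; hot-rolled → 03.01.03.01. Scheduled 2%. No special measure applies. → 2%.
Sum: 37% + 7% + 12% + 2% = 58%.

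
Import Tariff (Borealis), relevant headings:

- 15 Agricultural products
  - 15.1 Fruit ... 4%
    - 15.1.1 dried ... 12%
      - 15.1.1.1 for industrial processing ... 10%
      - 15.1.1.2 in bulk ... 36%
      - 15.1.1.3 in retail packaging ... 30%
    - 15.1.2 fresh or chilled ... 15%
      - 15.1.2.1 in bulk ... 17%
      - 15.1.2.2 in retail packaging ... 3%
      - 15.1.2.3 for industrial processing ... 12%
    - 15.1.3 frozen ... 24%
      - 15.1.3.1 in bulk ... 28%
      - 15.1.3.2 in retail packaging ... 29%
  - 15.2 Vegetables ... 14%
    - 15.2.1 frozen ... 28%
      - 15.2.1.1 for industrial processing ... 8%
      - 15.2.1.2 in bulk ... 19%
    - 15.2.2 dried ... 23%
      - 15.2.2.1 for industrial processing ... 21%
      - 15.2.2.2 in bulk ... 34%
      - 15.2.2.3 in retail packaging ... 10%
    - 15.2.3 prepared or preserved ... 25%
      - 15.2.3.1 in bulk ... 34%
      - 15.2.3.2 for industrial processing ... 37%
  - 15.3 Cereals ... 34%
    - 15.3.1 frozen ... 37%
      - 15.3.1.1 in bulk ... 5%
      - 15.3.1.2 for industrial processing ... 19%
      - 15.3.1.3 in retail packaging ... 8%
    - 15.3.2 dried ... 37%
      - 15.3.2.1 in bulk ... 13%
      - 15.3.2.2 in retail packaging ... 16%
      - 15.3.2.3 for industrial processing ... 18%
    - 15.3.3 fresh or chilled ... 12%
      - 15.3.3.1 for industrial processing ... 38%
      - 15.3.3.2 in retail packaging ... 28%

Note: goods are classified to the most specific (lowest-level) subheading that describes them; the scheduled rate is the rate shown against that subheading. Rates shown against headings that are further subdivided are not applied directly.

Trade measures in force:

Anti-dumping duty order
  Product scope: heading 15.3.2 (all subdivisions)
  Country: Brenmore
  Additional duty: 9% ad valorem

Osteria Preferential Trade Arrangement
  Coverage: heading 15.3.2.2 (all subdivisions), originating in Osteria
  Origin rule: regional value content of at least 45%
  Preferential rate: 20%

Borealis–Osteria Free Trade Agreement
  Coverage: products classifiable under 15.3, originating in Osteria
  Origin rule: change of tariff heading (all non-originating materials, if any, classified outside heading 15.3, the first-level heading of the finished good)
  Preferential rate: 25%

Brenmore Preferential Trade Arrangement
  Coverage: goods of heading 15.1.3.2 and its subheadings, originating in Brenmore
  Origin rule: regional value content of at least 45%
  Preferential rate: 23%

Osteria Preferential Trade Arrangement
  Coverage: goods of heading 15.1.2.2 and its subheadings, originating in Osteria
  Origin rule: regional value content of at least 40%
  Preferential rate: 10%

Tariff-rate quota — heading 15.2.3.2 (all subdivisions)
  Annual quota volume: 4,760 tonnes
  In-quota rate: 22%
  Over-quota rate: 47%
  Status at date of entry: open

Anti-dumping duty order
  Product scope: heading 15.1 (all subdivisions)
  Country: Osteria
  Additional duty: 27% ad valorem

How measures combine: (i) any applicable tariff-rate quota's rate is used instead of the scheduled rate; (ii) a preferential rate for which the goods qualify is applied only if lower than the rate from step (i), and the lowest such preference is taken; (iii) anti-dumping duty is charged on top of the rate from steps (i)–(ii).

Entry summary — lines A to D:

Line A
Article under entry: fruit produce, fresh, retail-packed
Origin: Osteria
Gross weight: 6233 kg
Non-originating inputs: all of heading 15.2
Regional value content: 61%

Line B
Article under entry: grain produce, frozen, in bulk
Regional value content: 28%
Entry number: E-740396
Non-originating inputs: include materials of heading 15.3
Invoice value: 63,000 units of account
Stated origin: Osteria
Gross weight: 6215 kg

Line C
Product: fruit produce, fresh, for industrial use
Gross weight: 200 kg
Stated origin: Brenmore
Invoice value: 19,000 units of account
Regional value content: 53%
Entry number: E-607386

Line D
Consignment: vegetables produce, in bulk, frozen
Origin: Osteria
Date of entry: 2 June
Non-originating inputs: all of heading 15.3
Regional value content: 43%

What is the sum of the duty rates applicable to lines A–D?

66%

Line A: fruit → 15.1; fresh → 15.1.2; retail-packed → 15.1.2.2. Scheduled 3%. Osteria agreement on 15.3.2.2: 15.1.2.2 not covered; Osteria agreement on 15.3: 15.1.2.2 not covered; Osteria agreement on 15.1.2.2: RVC ≥ 40% → 10% available; preference 10% not lower than 3% → no reduction; anti-dumping (Osteria, 15.1): +27%; total 3% + 27% = 30%. → 30%.
Line B: grain → 15.3; frozen → 15.3.1; in bulk → 15.3.1.1. Scheduled 5%. Osteria agreement on 15.3.2.2: 15.3.1.1 not covered; Osteria agreement on 15.3: CTH not met; Osteria agreement on 15.1.2.2: 15.3.1.1 not covered. → 5%.
Line C: fruit → 15.1; fresh → 15.1.2; for industrial use → 15.1.2.3. Scheduled 12%. Brenmore agreement on 15.1.3.2: 15.1.2.3 not covered. → 12%.
Line D: vegetables → 15.2; frozen → 15.2.1; in bulk → 15.2.1.2. Scheduled 19%. Osteria agreement on 15.3.2.2: 15.2.1.2 not covered; Osteria agreement on 15.3: 15.2.1.2 not covered; Osteria agreement on 15.1.2.2: 15.2.1.2 not covered. → 19%.
Sum: 30% + 5% + 12% + 19% = 66%.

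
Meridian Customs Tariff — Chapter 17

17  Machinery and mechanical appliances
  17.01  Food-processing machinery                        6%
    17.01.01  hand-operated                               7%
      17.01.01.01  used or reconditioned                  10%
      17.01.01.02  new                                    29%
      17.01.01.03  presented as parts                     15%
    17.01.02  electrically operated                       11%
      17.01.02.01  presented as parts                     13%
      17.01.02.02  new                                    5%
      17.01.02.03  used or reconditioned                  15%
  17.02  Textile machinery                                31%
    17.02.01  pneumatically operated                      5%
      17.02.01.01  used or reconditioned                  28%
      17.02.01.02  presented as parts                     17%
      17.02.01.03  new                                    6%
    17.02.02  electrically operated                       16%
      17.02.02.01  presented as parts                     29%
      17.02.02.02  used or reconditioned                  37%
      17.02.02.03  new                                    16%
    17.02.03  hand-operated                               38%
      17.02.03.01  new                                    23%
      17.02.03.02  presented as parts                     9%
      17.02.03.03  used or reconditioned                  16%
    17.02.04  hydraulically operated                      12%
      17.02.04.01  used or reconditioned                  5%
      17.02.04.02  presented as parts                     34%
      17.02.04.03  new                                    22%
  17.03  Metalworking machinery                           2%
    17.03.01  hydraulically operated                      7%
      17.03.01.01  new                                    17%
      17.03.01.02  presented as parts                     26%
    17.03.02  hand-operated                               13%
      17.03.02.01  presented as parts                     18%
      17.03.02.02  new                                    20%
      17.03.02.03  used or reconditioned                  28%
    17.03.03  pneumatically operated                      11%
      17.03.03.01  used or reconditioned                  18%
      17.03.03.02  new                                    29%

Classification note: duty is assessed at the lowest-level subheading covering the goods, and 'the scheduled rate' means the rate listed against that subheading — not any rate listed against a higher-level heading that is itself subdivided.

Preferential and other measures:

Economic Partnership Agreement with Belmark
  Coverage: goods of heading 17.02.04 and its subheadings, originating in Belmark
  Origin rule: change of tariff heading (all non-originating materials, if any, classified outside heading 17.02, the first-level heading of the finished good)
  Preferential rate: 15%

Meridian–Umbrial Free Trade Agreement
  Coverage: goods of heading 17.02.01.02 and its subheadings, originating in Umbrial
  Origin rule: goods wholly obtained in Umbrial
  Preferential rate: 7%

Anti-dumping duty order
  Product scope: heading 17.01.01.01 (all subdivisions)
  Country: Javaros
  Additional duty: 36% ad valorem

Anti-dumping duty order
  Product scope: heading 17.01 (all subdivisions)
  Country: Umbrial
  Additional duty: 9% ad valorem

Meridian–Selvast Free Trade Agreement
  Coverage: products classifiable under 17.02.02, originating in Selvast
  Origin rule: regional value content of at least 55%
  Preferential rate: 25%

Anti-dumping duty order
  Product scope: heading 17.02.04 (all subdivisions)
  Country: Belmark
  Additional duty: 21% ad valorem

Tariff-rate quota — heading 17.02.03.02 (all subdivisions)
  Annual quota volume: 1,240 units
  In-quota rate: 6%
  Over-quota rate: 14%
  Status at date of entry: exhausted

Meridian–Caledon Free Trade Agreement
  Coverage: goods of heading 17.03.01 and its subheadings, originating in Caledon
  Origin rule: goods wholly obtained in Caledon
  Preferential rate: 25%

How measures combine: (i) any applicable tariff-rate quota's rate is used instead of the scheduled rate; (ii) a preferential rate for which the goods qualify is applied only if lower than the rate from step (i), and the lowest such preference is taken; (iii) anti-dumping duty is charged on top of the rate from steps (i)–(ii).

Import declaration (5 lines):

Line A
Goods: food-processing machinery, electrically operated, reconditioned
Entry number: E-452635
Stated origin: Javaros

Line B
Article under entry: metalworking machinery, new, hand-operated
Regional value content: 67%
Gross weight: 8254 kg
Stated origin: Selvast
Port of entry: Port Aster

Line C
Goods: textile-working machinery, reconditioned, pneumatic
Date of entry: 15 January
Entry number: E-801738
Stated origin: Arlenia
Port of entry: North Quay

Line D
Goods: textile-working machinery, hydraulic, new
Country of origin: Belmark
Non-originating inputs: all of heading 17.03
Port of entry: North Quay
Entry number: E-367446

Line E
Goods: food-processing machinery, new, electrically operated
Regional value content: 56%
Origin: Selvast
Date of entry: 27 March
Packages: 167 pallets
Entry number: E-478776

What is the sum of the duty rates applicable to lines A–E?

104%

Line A: food-processing → 17.01; electrically operated → 17.01.02; reconditioned → 17.01.02.03. Scheduled 15%. No special measure applies. → 15%.
Line B: metalworking → 17.03; hand-operated → 17.03.02; new → 17.03.02.02. Scheduled 20%. Selvast agreement on 17.02.02: 17.03.02.02 not covered. → 20%.
Line C: textile-working → 17.02; pneumatic → 17.02.01; reconditioned → 17.02.01.01. Scheduled 28%. No special measure applies. → 28%.
Line D: textile-working → 17.02; hydraulic → 17.02.04; new → 17.02.04.03. Scheduled 22%. Belmark agreement on 17.02.04: CTH met → 15% available; preferential 15%; anti-dumping (Belmark, 17.02.04): +21%; total 15% + 21% = 36%. → 36%.
Line E: food-processing → 17.01; electrically operated → 17.01.02; new → 17.01.02.02. Scheduled 5%. Selvast agreement on 17.02.02: 17.01.02.02 not covered. → 5%.
Sum: 15% + 20% + 28% + 36% + 5% = 104%.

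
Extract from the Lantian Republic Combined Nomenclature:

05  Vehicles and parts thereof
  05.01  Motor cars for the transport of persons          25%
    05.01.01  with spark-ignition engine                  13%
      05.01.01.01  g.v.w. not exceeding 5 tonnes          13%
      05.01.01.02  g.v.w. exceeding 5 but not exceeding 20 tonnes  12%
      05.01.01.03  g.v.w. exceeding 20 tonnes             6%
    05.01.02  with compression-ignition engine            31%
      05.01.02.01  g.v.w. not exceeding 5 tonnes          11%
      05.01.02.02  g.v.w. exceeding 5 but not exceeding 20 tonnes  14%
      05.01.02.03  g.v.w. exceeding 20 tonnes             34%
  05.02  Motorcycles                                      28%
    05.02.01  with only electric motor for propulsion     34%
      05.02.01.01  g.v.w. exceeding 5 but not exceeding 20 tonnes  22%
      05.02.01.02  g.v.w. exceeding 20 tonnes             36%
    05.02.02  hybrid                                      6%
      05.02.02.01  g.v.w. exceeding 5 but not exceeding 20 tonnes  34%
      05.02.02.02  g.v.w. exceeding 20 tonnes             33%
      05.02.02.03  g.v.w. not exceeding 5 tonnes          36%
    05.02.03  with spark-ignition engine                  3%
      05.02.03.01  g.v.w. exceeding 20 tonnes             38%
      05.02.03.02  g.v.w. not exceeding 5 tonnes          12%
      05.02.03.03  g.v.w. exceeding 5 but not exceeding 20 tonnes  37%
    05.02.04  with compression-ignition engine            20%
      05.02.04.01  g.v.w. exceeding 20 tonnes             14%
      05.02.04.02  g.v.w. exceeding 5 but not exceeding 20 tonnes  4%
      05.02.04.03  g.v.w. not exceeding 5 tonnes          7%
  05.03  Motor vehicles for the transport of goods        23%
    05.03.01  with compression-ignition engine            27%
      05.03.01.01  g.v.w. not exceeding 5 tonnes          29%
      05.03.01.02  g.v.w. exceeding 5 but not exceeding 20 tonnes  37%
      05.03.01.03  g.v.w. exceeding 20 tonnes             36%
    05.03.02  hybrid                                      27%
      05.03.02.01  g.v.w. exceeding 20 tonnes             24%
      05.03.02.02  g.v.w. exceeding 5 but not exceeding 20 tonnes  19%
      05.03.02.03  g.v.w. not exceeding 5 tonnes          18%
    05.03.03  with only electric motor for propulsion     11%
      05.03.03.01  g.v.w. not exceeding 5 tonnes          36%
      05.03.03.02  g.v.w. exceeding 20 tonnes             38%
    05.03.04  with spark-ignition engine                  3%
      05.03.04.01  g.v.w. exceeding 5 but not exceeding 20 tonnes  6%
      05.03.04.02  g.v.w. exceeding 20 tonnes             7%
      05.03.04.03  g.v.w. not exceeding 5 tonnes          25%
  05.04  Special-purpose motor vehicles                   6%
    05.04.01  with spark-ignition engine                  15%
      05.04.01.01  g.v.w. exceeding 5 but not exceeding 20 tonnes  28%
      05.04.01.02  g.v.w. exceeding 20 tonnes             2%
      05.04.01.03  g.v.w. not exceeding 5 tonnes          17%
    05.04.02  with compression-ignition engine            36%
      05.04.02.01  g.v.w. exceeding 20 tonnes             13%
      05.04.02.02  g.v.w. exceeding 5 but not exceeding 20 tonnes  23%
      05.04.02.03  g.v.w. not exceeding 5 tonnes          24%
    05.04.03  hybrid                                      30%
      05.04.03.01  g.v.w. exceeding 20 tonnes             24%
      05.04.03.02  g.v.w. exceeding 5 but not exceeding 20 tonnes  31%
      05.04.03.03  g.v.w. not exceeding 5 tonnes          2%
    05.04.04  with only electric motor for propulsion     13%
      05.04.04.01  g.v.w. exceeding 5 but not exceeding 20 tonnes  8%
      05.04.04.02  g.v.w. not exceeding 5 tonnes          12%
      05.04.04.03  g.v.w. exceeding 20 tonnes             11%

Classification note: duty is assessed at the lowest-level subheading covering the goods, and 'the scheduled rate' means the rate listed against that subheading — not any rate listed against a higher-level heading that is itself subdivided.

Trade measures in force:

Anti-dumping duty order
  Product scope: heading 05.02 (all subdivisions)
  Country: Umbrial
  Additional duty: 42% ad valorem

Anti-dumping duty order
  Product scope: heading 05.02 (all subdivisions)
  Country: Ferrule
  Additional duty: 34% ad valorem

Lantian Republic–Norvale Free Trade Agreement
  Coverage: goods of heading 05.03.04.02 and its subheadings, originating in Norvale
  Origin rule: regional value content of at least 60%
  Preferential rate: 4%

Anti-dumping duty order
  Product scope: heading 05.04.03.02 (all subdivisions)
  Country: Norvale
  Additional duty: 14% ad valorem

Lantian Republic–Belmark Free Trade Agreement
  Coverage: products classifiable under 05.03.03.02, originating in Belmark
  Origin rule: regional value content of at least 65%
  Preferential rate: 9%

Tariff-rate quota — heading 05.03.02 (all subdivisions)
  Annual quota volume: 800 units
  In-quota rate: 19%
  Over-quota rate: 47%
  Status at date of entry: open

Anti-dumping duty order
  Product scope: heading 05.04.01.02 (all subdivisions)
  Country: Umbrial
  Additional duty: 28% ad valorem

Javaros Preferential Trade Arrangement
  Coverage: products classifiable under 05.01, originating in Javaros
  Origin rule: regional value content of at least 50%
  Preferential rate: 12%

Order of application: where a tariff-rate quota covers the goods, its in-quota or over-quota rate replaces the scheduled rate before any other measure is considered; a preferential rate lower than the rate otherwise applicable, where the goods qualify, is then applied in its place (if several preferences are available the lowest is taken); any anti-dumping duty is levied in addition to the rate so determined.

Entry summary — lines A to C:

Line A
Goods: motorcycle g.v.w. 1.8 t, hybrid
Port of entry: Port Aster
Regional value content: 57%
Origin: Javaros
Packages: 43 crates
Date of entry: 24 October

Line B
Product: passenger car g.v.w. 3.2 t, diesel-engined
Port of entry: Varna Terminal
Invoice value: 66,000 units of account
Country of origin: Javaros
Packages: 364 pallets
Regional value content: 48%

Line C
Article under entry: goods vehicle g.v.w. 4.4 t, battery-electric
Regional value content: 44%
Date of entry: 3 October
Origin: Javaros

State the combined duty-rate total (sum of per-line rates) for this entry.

Line A: motorcycle → 05.02; hybrid → 05.02.02; g.v.w. 1.8 t → 05.02.02.03. Scheduled 36%. Javaros agreement on 05.01: 05.02.02.03 not covered. → 36%.
Line B: passenger car → 05.01; diesel-engined → 05.01.02; g.v.w. 3.2 t → 05.01.02.01. Scheduled 11%. Javaros agreement on 05.01: RVC < 50%. → 11%.
Line C: goods vehicle → 05.03; battery-electric → 05.03.03; g.v.w. 4.4 t → 05.03.03.01. Scheduled 36%. Javaros agreement on 05.01: 05.03.03.01 not covered. → 36%.
Sum: 36% + 11% + 36% = 83%.

83%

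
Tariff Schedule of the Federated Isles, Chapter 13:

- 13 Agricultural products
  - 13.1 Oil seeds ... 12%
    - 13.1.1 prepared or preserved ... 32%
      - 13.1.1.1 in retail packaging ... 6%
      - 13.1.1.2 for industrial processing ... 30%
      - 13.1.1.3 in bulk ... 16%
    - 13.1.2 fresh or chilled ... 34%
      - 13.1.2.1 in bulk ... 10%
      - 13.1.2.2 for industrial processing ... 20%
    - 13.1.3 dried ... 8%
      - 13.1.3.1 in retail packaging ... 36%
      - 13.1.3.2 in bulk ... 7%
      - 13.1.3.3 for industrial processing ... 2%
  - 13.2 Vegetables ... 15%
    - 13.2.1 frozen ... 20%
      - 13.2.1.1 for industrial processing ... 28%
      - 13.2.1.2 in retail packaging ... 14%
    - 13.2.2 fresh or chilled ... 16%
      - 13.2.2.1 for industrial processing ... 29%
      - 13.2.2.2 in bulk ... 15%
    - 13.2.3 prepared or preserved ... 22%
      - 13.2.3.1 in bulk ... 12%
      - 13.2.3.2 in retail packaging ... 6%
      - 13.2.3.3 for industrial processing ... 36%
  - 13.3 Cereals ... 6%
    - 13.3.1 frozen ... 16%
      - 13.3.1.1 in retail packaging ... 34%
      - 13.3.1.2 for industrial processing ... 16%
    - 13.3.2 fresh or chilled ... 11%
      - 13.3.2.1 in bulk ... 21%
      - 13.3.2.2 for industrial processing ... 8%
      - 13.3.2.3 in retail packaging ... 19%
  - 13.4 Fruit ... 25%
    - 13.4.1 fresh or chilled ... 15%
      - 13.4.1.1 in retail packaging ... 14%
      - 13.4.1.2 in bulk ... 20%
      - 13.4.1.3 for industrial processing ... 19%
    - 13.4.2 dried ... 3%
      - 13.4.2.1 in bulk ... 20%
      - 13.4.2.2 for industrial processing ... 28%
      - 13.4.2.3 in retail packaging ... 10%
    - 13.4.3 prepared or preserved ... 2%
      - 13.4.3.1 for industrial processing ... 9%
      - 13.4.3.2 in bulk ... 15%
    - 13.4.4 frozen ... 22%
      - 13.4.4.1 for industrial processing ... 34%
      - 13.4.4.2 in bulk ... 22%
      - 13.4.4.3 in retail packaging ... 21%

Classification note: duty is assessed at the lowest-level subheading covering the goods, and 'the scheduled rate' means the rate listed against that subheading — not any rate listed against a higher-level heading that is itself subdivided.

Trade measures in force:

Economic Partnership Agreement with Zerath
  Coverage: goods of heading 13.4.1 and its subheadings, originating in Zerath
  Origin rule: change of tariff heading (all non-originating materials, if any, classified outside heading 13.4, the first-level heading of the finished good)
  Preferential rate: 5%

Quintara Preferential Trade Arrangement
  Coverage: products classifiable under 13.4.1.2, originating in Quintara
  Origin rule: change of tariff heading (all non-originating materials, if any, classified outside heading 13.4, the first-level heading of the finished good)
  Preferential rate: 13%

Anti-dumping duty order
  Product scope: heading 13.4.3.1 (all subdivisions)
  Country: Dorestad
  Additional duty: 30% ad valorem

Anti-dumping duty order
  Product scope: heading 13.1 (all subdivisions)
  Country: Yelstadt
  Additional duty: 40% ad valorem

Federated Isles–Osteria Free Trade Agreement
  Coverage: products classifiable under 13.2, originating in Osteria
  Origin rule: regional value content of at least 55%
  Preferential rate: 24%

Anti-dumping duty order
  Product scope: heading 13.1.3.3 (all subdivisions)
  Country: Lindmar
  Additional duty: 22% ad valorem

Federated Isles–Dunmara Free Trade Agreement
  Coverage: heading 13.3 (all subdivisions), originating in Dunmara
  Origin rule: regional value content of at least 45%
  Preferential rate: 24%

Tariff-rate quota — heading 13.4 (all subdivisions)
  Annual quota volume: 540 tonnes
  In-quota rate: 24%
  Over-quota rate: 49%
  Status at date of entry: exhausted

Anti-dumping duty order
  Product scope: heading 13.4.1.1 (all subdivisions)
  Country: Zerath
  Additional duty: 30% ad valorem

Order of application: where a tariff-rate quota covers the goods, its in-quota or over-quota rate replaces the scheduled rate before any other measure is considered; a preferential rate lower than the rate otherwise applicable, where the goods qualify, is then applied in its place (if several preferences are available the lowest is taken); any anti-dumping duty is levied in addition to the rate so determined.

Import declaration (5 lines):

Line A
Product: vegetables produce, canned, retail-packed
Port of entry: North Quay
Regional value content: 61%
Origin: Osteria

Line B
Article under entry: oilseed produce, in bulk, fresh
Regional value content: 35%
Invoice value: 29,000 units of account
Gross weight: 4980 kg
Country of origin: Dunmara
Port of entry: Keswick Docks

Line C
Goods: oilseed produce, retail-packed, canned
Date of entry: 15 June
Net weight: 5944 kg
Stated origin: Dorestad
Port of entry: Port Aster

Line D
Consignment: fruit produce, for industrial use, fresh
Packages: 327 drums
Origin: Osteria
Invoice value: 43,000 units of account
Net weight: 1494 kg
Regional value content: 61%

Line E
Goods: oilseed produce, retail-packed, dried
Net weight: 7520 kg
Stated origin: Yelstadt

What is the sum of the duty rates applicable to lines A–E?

Line A: vegetables → 13.2; canned → 13.2.3; retail-packed → 13.2.3.2. Scheduled 6%. Osteria agreement on 13.2: RVC ≥ 55% → 24% available; preference 24% not lower than 6% → no reduction. → 6%.
Line B: oilseed → 13.1; fresh → 13.1.2; in bulk → 13.1.2.1. Scheduled 10%. Dunmara agreement on 13.3: 13.1.2.1 not covered. → 10%.
Line C: oilseed → 13.1; canned → 13.1.1; retail-packed → 13.1.1.1. Scheduled 6%. No special measure applies. → 6%.
Line D: fruit → 13.4; fresh → 13.4.1; for industrial use → 13.4.1.3. Scheduled 19%. quota on 13.4 exhausted → over-quota 49%; Osteria agreement on 13.2: 13.4.1.3 not covered. → 49%.
Line E: oilseed → 13.1; dried → 13.1.3; retail-packed → 13.1.3.1. Scheduled 36%. anti-dumping (Yelstadt, 13.1): +40%; total 36% + 40% = 76%. → 76%.
Sum: 6% + 10% + 6% + 49% + 76% = 147%.

147%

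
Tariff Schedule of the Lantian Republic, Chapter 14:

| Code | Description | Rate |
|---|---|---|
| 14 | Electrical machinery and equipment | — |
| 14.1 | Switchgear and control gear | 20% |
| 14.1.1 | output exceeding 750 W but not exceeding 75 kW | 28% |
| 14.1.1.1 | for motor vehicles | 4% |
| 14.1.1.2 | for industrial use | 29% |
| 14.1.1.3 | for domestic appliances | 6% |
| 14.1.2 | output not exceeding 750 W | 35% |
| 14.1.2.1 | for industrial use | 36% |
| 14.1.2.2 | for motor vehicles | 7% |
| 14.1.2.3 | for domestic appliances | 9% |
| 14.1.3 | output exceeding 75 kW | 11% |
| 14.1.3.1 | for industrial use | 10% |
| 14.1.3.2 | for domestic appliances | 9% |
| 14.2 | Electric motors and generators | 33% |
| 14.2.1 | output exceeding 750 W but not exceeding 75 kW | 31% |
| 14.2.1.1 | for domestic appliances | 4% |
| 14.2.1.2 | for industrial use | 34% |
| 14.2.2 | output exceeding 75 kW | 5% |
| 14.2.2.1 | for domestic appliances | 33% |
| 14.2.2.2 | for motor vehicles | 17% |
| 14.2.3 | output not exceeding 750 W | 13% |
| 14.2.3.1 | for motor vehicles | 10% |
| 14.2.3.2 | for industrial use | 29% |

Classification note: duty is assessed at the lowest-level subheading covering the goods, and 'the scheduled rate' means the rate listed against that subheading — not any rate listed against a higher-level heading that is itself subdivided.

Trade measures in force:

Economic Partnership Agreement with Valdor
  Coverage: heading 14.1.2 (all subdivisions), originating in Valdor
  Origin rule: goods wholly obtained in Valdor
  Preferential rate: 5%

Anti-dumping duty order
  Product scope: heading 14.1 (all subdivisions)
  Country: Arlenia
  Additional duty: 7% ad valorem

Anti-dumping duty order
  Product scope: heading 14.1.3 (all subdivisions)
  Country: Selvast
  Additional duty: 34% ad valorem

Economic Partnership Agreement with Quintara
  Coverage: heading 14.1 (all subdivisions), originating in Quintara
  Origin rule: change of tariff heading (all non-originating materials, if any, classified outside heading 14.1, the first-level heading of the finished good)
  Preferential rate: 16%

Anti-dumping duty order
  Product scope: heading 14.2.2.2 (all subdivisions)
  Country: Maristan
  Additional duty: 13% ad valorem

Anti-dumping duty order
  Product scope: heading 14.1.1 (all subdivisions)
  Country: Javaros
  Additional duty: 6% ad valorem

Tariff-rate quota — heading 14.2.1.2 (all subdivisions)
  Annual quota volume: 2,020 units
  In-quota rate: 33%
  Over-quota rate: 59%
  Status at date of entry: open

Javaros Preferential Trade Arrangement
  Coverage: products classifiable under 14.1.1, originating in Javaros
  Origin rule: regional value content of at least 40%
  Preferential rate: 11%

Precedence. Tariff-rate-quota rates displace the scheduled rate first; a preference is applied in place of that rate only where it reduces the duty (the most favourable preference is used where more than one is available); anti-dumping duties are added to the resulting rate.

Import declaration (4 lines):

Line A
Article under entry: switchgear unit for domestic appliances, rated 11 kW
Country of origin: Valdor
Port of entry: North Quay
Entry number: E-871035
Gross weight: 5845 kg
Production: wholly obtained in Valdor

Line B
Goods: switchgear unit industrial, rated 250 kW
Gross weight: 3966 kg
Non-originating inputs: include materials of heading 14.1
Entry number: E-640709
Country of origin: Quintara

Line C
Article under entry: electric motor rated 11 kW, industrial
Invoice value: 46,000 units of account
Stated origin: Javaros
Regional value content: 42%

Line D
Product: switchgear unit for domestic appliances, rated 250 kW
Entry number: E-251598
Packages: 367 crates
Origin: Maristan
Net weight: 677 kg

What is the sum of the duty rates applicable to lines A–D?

58%

Line A: switchgear unit → 14.1; rated 11 kW → 14.1.1; for domestic appliances → 14.1.1.3. Scheduled 6%. Valdor agreement on 14.1.2: 14.1.1.3 not covered. → 6%.
Line B: switchgear unit → 14.1; rated 250 kW → 14.1.3; industrial → 14.1.3.1. Scheduled 10%. Quintara agreement on 14.1: CTH not met. → 10%.
Line C: electric motor → 14.2; rated 11 kW → 14.2.1; industrial → 14.2.1.2. Scheduled 34%. quota on 14.2.1.2 open → in-quota 33%; Javaros agreement on 14.1.1: 14.2.1.2 not covered. → 33%.
Line D: switchgear unit → 14.1; rated 250 kW → 14.1.3; for domestic appliances → 14.1.3.2. Scheduled 9%. No special measure applies. → 9%.
Sum: 6% + 10% + 33% + 9% = 58%.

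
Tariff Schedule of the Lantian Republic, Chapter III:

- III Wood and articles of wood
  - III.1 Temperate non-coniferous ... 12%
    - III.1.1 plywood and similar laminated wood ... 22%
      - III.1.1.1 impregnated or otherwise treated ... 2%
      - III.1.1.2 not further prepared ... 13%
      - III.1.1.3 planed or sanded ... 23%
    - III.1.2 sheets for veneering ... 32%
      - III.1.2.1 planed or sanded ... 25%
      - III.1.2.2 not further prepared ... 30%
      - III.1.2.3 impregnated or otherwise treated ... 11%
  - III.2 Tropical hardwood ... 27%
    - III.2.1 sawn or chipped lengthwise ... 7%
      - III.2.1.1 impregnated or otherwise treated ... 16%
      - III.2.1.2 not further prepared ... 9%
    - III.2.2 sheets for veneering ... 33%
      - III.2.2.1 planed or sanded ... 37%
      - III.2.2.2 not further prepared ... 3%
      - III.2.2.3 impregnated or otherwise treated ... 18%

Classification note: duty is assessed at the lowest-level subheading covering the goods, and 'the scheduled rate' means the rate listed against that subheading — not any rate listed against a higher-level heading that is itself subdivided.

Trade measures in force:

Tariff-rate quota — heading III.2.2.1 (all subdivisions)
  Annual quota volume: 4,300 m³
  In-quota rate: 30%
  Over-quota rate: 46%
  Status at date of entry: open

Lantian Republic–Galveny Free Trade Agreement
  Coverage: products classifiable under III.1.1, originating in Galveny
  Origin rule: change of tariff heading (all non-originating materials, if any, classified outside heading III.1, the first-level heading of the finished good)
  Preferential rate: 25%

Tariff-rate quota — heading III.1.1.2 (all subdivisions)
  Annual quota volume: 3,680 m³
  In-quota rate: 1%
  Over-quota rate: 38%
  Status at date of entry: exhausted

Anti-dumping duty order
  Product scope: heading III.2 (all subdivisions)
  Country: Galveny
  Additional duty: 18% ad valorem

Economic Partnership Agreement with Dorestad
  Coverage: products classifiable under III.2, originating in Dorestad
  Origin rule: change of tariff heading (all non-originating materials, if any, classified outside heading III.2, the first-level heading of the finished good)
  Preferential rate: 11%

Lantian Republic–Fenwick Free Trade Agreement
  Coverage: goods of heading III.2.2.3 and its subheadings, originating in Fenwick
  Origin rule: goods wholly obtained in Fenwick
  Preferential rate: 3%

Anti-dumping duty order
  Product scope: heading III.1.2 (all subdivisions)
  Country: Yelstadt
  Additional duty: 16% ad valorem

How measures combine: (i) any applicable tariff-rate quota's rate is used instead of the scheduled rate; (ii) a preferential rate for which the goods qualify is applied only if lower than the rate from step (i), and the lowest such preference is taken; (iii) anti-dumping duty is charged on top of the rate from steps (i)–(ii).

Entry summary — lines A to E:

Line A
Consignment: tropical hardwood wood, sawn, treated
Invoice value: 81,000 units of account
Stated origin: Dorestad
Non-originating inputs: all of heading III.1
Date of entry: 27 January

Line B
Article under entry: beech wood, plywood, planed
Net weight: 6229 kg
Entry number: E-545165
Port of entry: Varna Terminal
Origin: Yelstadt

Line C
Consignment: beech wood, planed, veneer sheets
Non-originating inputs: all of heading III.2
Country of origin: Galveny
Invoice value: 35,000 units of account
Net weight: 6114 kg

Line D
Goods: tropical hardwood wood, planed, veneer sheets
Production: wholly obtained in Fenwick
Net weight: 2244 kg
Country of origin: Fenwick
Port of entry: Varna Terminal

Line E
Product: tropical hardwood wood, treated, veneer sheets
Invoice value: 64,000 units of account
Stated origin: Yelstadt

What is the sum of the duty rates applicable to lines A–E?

107%

Line A: tropical hardwood → III.2; sawn → III.2.1; treated → III.2.1.1. Scheduled 16%. Dorestad agreement on III.2: CTH met → 11% available; preferential 11%. → 11%.
Line B: beech → III.1; plywood → III.1.1; planed → III.1.1.3. Scheduled 23%. No special measure applies. → 23%.
Line C: beech → III.1; veneer sheets → III.1.2; planed → III.1.2.1. Scheduled 25%. Galveny agreement on III.1.1: III.1.2.1 not covered. → 25%.
Line D: tropical hardwood → III.2; veneer sheets → III.2.2; planed → III.2.2.1. Scheduled 37%. quota on III.2.2.1 open → in-quota 30%; Fenwick agreement on III.2.2.3: III.2.2.1 not covered. → 30%.
Line E: tropical hardwood → III.2; veneer sheets → III.2.2; treated → III.2.2.3. Scheduled 18%. No special measure applies. → 18%.
Sum: 11% + 23% + 25% + 30% + 18% = 107%.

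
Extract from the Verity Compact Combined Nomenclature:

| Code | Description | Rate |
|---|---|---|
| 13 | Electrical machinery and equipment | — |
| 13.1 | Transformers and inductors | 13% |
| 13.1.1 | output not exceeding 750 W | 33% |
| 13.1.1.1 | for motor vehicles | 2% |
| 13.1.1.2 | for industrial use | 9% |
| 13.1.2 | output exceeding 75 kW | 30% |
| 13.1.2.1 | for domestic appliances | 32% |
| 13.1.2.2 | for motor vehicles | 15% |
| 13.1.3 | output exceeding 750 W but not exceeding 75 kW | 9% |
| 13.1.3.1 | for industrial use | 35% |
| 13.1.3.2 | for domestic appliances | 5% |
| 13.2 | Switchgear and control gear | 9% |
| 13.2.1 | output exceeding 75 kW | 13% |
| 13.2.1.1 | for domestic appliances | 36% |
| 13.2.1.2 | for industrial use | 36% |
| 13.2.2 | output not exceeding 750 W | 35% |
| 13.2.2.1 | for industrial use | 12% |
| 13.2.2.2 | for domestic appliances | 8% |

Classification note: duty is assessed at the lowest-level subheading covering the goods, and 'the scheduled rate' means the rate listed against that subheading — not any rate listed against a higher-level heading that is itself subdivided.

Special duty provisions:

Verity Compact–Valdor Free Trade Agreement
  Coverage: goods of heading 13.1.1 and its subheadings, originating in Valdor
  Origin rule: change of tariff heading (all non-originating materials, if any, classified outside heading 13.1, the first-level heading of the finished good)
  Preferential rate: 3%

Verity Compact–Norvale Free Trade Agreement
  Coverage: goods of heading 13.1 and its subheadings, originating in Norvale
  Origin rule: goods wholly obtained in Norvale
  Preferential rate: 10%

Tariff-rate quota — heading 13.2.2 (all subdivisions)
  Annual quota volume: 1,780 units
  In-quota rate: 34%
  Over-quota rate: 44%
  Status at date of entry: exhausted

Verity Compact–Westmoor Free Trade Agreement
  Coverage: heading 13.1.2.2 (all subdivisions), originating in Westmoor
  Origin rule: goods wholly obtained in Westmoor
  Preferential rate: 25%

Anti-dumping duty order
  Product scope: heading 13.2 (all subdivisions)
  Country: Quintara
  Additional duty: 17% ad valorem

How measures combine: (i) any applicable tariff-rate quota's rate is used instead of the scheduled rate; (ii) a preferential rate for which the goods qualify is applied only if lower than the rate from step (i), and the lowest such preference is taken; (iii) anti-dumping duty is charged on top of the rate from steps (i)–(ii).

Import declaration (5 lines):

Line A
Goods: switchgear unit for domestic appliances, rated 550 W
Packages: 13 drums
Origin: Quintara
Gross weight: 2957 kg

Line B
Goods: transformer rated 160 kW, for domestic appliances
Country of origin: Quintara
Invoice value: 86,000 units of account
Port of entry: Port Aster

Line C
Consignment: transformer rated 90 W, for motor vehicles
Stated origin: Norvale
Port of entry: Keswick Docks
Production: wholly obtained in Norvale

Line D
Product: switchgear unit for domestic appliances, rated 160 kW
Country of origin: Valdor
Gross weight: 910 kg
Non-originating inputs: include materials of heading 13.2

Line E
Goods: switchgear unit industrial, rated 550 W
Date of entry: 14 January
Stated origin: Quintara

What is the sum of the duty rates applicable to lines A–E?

Line A: switchgear unit → 13.2; rated 550 W → 13.2.2; for domestic appliances → 13.2.2.2. Scheduled 8%. quota on 13.2.2 exhausted → over-quota 44%; anti-dumping (Quintara, 13.2): +17%; total 44% + 17% = 61%. → 61%.
Line B: transformer → 13.1; rated 160 kW → 13.1.2; for domestic appliances → 13.1.2.1. Scheduled 32%. No special measure applies. → 32%.
Line C: transformer → 13.1; rated 90 W → 13.1.1; for motor vehicles → 13.1.1.1. Scheduled 2%. Norvale agreement on 13.1: wholly obtained → 10% available; preference 10% not lower than 2% → no reduction. → 2%.
Line D: switchgear unit → 13.2; rated 160 kW → 13.2.1; for domestic appliances → 13.2.1.1. Scheduled 36%. Valdor agreement on 13.1.1: 13.2.1.1 not covered. → 36%.
Line E: switchgear unit → 13.2; rated 550 W → 13.2.2; industrial → 13.2.2.1. Scheduled 12%. quota on 13.2.2 exhausted → over-quota 44%; anti-dumping (Quintara, 13.2): +17%; total 44% + 17% = 61%. → 61%.
Sum: 61% + 32% + 2% + 36% + 61% = 192%.

192%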